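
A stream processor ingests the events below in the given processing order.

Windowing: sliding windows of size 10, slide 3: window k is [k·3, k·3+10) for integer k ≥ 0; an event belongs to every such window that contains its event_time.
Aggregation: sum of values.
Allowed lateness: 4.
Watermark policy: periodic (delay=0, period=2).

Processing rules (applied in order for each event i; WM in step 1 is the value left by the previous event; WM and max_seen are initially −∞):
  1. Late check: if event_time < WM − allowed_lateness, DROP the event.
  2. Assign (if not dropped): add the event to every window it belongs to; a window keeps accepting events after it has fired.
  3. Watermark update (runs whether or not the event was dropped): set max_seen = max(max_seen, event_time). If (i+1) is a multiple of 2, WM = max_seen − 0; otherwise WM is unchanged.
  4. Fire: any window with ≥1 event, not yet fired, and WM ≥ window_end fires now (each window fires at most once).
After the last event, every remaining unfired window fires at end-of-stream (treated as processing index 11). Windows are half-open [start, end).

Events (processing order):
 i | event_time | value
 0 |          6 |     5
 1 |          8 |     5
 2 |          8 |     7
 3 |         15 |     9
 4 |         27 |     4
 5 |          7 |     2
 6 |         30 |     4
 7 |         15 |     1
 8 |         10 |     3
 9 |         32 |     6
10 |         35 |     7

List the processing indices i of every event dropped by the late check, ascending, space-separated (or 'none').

i=0 t=6 v=5: → [6,16),[3,13),[0,10); WM=−∞
i=1 t=8 v=5: → [6,16),[3,13),[0,10); WM=8
i=2 t=8 v=7: → [6,16),[3,13),[0,10); WM=8
i=3 t=15 v=9: → [15,25),[12,22),[9,19),[6,16); WM=15; [0,10) fires=17 [3,13) fires=17
i=4 t=27 v=4: → [27,37),[24,34),[21,31),[18,28); WM=15
i=5 t=7 v=2: DROP (t<15-4); WM=27; [6,16) fires=26 [9,19) fires=9 [12,22) fires=9 [15,25) fires=9
i=6 t=30 v=4: → [30,40),[27,37),[24,34),[21,31); WM=27
i=7 t=15 v=1: DROP (t<27-4); WM=30; [18,28) fires=4
i=8 t=10 v=3: DROP (t<30-4); WM=30
i=9 t=32 v=6: → [30,40),[27,37),[24,34); WM=32; [21,31) fires=8
i=10 t=35 v=7: → [33,43),[30,40),[27,37); WM=32

5 7 8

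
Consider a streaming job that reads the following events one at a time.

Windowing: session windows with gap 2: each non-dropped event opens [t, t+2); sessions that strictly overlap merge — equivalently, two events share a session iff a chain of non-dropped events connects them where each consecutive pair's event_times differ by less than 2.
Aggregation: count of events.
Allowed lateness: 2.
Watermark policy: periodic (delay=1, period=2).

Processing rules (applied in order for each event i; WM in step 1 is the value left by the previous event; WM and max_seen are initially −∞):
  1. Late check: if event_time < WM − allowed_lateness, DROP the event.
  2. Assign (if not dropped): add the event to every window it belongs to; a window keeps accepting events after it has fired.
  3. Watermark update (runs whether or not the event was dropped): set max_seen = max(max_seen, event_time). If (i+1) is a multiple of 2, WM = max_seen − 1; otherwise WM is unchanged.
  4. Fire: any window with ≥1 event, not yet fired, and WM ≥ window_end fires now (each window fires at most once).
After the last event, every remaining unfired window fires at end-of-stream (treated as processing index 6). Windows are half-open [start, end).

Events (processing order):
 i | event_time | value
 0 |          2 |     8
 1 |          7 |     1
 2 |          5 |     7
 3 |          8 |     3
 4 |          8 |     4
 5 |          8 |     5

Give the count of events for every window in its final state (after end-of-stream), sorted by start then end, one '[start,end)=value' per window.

i=0 t=2 v=8: → [2,4); WM=−∞
i=1 t=7 v=1: → [7,9); WM=6
i=2 t=5 v=7: → [5,7); WM=6
i=3 t=8 v=3: → [7,10); WM=7
i=4 t=8 v=4: → [7,10); WM=7
i=5 t=8 v=5: → [7,10); WM=7

[2,4)=1 [5,7)=1 [7,10)=4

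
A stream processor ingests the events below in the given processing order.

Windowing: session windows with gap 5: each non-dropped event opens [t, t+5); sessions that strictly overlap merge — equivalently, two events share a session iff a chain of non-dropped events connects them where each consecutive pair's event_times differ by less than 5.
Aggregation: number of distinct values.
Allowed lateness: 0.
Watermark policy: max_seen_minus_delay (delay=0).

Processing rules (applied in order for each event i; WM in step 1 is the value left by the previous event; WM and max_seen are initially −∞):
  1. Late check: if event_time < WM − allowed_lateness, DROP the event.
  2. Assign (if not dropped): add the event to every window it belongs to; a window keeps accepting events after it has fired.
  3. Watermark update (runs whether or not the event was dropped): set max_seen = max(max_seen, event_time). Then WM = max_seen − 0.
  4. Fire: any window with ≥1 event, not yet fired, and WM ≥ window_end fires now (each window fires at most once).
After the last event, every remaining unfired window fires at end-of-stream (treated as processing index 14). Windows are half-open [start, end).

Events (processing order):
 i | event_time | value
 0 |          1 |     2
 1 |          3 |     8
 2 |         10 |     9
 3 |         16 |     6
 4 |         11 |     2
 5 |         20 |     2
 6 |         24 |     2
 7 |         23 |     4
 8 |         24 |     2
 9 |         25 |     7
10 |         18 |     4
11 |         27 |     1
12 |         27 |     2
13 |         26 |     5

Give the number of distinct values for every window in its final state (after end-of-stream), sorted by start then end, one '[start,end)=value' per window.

i=0 t=1 v=2: → [1,6); WM=1
i=1 t=3 v=8: → [1,8); WM=3
i=2 t=10 v=9: → [10,15); WM=10
i=3 t=16 v=6: → [16,21); WM=16
i=4 t=11 v=2: DROP (t<16-0); WM=16
i=5 t=20 v=2: → [16,25); WM=20
i=6 t=24 v=2: → [16,29); WM=24
i=7 t=23 v=4: DROP (t<24-0); WM=24
i=8 t=24 v=2: → [16,29); WM=24
i=9 t=25 v=7: → [16,30); WM=25
i=10 t=18 v=4: DROP (t<25-0); WM=25
i=11 t=27 v=1: → [16,32); WM=27
i=12 t=27 v=2: → [16,32); WM=27
i=13 t=26 v=5: DROP (t<27-0); WM=27

[1,8)=2 [10,15)=1 [16,32)=4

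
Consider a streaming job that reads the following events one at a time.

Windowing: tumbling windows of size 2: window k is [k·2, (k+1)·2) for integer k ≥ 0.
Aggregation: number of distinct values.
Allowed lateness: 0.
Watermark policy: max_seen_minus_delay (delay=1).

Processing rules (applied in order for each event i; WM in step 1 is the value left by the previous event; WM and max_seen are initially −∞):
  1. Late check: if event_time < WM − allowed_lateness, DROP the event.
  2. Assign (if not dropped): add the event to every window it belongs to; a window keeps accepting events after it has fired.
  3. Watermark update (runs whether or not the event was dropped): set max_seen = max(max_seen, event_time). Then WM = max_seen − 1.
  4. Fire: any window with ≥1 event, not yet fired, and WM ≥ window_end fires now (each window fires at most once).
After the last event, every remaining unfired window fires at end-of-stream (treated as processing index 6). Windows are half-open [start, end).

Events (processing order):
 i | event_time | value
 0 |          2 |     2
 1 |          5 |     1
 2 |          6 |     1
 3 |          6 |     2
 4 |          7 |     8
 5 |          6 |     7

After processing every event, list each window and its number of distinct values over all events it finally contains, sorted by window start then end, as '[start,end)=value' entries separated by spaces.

[2,4)=1 [4,6)=1 [6,8)=4

i=0 t=2 v=2: → [2,4); WM=1
i=1 t=5 v=1: → [4,6); WM=4; [2,4) fires=1
i=2 t=6 v=1: → [6,8); WM=5
i=3 t=6 v=2: → [6,8); WM=5
i=4 t=7 v=8: → [6,8); WM=6; [4,6) fires=1
i=5 t=6 v=7: → [6,8); WM=6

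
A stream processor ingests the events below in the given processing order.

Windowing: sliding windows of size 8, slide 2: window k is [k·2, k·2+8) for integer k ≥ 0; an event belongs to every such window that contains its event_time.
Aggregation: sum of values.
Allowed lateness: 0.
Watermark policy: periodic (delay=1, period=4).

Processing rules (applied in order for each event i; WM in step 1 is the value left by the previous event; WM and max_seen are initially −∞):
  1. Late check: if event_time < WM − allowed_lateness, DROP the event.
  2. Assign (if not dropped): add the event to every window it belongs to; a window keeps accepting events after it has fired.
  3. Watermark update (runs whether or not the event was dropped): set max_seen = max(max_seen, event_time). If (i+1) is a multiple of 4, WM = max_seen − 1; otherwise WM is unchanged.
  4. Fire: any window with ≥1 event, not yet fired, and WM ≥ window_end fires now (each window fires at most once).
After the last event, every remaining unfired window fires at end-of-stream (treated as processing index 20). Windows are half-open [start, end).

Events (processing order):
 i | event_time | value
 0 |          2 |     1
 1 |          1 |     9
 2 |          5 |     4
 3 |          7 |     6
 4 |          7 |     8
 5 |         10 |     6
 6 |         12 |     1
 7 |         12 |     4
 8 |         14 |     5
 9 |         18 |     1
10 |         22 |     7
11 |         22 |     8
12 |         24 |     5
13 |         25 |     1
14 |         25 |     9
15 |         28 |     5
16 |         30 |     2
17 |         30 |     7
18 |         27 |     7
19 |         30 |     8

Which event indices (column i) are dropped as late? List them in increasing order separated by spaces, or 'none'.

none

i=0 t=2 v=1: → [2,10),[0,8); WM=−∞
i=1 t=1 v=9: → [0,8); WM=−∞
i=2 t=5 v=4: → [4,12),[2,10),[0,8); WM=−∞
i=3 t=7 v=6: → [6,14),[4,12),[2,10),[0,8); WM=6
i=4 t=7 v=8: → [6,14),[4,12),[2,10),[0,8); WM=6
i=5 t=10 v=6: → [10,18),[8,16),[6,14),[4,12); WM=6
i=6 t=12 v=1: → [12,20),[10,18),[8,16),[6,14); WM=6
i=7 t=12 v=4: → [12,20),[10,18),[8,16),[6,14); WM=11; [0,8) fires=28 [2,10) fires=19
i=8 t=14 v=5: → [14,22),[12,20),[10,18),[8,16); WM=11
i=9 t=18 v=1: → [18,26),[16,24),[14,22),[12,20); WM=11
i=10 t=22 v=7: → [22,30),[20,28),[18,26),[16,24); WM=11
i=11 t=22 v=8: → [22,30),[20,28),[18,26),[16,24); WM=21; [4,12) fires=24 [6,14) fires=25 [8,16) fires=16 [10,18) fires=16 [12,20) fires=11
i=12 t=24 v=5: → [24,32),[22,30),[20,28),[18,26); WM=21
i=13 t=25 v=1: → [24,32),[22,30),[20,28),[18,26); WM=21
i=14 t=25 v=9: → [24,32),[22,30),[20,28),[18,26); WM=21
i=15 t=28 v=5: → [28,36),[26,34),[24,32),[22,30); WM=27; [14,22) fires=6 [16,24) fires=16 [18,26) fires=31
i=16 t=30 v=2: → [30,38),[28,36),[26,34),[24,32); WM=27
i=17 t=30 v=7: → [30,38),[28,36),[26,34),[24,32); WM=27
i=18 t=27 v=7: → [26,34),[24,32),[22,30),[20,28); WM=27
i=19 t=30 v=8: → [30,38),[28,36),[26,34),[24,32); WM=29; [20,28) fires=37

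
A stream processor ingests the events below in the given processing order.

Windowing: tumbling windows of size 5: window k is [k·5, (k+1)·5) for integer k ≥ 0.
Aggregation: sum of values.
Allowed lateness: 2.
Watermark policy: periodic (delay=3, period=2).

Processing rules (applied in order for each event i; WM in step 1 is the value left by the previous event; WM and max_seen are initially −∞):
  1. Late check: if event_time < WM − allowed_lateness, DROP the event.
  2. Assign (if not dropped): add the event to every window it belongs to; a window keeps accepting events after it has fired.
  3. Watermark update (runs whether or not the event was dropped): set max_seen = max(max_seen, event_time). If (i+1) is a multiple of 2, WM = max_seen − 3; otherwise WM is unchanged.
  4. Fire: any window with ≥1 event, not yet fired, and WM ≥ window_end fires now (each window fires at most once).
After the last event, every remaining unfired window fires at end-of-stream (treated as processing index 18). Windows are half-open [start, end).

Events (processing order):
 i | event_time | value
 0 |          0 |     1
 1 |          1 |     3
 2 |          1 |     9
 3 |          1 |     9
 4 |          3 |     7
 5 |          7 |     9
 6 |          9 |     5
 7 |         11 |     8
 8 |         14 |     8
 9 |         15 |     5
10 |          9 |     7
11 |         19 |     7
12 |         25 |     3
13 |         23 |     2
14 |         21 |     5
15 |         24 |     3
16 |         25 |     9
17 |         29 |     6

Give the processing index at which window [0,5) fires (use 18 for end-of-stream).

i=0 t=0 v=1: → [0,5); WM=−∞
i=1 t=1 v=3: → [0,5); WM=-2
i=2 t=1 v=9: → [0,5); WM=-2
i=3 t=1 v=9: → [0,5); WM=-2
i=4 t=3 v=7: → [0,5); WM=-2
i=5 t=7 v=9: → [5,10); WM=4
i=6 t=9 v=5: → [5,10); WM=4
i=7 t=11 v=8: → [10,15); WM=8; [0,5) fires=29
i=8 t=14 v=8: → [10,15); WM=8
i=9 t=15 v=5: → [15,20); WM=12; [5,10) fires=14
i=10 t=9 v=7: DROP (t<12-2); WM=12
i=11 t=19 v=7: → [15,20); WM=16; [10,15) fires=16
i=12 t=25 v=3: → [25,30); WM=16
i=13 t=23 v=2: → [20,25); WM=22; [15,20) fires=12
i=14 t=21 v=5: → [20,25); WM=22
i=15 t=24 v=3: → [20,25); WM=22
i=16 t=25 v=9: → [25,30); WM=22
i=17 t=29 v=6: → [25,30); WM=26; [20,25) fires=10

7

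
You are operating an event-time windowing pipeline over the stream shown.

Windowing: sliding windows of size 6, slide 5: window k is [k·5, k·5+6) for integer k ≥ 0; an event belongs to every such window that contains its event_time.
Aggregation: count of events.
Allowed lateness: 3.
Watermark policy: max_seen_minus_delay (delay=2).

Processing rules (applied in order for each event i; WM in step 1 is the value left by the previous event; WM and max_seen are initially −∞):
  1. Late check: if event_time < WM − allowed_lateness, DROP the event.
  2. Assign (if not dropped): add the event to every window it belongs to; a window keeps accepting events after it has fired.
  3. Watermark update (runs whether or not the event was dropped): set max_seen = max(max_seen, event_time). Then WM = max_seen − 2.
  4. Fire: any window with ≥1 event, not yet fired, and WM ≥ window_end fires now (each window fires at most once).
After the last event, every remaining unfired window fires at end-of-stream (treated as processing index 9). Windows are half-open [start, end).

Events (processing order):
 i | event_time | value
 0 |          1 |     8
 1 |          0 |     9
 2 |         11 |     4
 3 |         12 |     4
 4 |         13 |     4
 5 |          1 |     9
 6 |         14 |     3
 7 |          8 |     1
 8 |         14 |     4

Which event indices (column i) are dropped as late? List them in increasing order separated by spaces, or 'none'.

5 7

i=0 t=1 v=8: → [0,6); WM=-1
i=1 t=0 v=9: → [0,6); WM=-1
i=2 t=11 v=4: → [10,16); WM=9; [0,6) fires=2
i=3 t=12 v=4: → [10,16); WM=10
i=4 t=13 v=4: → [10,16); WM=11
i=5 t=1 v=9: DROP (t<11-3); WM=11
i=6 t=14 v=3: → [10,16); WM=12
i=7 t=8 v=1: DROP (t<12-3); WM=12
i=8 t=14 v=4: → [10,16); WM=12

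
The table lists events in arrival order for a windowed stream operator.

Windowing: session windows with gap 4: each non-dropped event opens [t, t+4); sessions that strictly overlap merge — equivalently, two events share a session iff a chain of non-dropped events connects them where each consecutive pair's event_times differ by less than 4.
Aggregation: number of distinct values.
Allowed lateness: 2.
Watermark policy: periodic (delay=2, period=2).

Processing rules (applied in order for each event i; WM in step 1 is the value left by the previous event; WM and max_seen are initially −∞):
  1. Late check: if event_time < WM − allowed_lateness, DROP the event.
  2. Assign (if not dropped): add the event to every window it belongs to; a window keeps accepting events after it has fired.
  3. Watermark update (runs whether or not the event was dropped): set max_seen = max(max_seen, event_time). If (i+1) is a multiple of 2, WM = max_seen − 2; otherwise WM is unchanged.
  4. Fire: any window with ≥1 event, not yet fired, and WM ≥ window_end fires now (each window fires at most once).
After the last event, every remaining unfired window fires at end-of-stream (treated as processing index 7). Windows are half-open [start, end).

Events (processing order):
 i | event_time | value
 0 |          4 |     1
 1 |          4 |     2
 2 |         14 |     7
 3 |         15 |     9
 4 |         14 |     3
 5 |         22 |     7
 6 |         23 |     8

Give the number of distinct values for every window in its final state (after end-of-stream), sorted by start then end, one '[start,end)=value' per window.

i=0 t=4 v=1: → [4,8); WM=−∞
i=1 t=4 v=2: → [4,8); WM=2
i=2 t=14 v=7: → [14,18); WM=2
i=3 t=15 v=9: → [14,19); WM=13
i=4 t=14 v=3: → [14,19); WM=13
i=5 t=22 v=7: → [22,26); WM=20
i=6 t=23 v=8: → [22,27); WM=20

[4,8)=2 [14,19)=3 [22,27)=2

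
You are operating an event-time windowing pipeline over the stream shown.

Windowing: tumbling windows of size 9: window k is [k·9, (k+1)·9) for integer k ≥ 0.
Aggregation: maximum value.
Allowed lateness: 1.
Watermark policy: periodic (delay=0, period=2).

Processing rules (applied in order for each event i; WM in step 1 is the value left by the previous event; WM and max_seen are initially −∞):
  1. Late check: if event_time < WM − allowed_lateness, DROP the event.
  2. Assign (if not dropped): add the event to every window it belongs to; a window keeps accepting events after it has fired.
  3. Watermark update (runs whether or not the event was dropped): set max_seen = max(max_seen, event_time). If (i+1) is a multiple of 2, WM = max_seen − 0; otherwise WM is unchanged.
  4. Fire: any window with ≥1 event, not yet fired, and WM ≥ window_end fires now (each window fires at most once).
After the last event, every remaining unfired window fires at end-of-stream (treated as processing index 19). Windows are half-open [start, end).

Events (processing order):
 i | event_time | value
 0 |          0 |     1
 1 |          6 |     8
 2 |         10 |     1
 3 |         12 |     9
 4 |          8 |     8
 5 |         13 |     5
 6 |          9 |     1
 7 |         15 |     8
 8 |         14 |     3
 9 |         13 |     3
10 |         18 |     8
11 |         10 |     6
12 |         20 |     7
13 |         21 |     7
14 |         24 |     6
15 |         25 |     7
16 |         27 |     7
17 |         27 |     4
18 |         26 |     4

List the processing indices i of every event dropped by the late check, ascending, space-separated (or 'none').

i=0 t=0 v=1: → [0,9); WM=−∞
i=1 t=6 v=8: → [0,9); WM=6
i=2 t=10 v=1: → [9,18); WM=6
i=3 t=12 v=9: → [9,18); WM=12; [0,9) fires=8
i=4 t=8 v=8: DROP (t<12-1); WM=12
i=5 t=13 v=5: → [9,18); WM=13
i=6 t=9 v=1: DROP (t<13-1); WM=13
i=7 t=15 v=8: → [9,18); WM=15
i=8 t=14 v=3: → [9,18); WM=15
i=9 t=13 v=3: DROP (t<15-1); WM=15
i=10 t=18 v=8: → [18,27); WM=15
i=11 t=10 v=6: DROP (t<15-1); WM=18; [9,18) fires=9
i=12 t=20 v=7: → [18,27); WM=18
i=13 t=21 v=7: → [18,27); WM=21
i=14 t=24 v=6: → [18,27); WM=21
i=15 t=25 v=7: → [18,27); WM=25
i=16 t=27 v=7: → [27,36); WM=25
i=17 t=27 v=4: → [27,36); WM=27; [18,27) fires=8
i=18 t=26 v=4: → [18,27); WM=27

4 6 9 11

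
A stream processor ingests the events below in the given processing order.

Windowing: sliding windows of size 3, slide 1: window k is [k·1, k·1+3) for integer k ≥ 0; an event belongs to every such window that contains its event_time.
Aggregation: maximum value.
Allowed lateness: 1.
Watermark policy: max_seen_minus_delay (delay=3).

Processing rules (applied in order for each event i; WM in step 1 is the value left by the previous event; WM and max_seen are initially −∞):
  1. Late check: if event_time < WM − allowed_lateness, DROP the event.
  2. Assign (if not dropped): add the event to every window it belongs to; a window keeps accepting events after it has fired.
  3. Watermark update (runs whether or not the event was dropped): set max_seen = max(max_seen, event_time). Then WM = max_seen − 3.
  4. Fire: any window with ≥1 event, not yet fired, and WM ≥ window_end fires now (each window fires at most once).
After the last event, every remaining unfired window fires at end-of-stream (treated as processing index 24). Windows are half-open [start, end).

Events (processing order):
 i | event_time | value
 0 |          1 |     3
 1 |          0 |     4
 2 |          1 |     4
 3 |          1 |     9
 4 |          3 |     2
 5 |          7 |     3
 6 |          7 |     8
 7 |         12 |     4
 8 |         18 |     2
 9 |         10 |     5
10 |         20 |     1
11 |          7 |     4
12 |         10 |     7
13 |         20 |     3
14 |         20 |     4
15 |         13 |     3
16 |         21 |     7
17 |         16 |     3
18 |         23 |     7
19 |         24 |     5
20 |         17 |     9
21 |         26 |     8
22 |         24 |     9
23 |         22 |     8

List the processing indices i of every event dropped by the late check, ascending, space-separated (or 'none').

i=0 t=1 v=3: → [1,4),[0,3); WM=-2
i=1 t=0 v=4: → [0,3); WM=-2
i=2 t=1 v=4: → [1,4),[0,3); WM=-2
i=3 t=1 v=9: → [1,4),[0,3); WM=-2
i=4 t=3 v=2: → [3,6),[2,5),[1,4); WM=0
i=5 t=7 v=3: → [7,10),[6,9),[5,8); WM=4; [0,3) fires=9 [1,4) fires=9
i=6 t=7 v=8: → [7,10),[6,9),[5,8); WM=4
i=7 t=12 v=4: → [12,15),[11,14),[10,13); WM=9; [2,5) fires=2 [3,6) fires=2 [5,8) fires=8 [6,9) fires=8
i=8 t=18 v=2: → [18,21),[17,20),[16,19); WM=15; [7,10) fires=8 [10,13) fires=4 [11,14) fires=4 [12,15) fires=4
i=9 t=10 v=5: DROP (t<15-1); WM=15
i=10 t=20 v=1: → [20,23),[19,22),[18,21); WM=17
i=11 t=7 v=4: DROP (t<17-1); WM=17
i=12 t=10 v=7: DROP (t<17-1); WM=17
i=13 t=20 v=3: → [20,23),[19,22),[18,21); WM=17
i=14 t=20 v=4: → [20,23),[19,22),[18,21); WM=17
i=15 t=13 v=3: DROP (t<17-1); WM=17
i=16 t=21 v=7: → [21,24),[20,23),[19,22); WM=18
i=17 t=16 v=3: DROP (t<18-1); WM=18
i=18 t=23 v=7: → [23,26),[22,25),[21,24); WM=20; [16,19) fires=2 [17,20) fires=2
i=19 t=24 v=5: → [24,27),[23,26),[22,25); WM=21; [18,21) fires=4
i=20 t=17 v=9: DROP (t<21-1); WM=21
i=21 t=26 v=8: → [26,29),[25,28),[24,27); WM=23; [19,22) fires=7 [20,23) fires=7
i=22 t=24 v=9: → [24,27),[23,26),[22,25); WM=23
i=23 t=22 v=8: → [22,25),[21,24),[20,23); WM=23

9 11 12 15 17 20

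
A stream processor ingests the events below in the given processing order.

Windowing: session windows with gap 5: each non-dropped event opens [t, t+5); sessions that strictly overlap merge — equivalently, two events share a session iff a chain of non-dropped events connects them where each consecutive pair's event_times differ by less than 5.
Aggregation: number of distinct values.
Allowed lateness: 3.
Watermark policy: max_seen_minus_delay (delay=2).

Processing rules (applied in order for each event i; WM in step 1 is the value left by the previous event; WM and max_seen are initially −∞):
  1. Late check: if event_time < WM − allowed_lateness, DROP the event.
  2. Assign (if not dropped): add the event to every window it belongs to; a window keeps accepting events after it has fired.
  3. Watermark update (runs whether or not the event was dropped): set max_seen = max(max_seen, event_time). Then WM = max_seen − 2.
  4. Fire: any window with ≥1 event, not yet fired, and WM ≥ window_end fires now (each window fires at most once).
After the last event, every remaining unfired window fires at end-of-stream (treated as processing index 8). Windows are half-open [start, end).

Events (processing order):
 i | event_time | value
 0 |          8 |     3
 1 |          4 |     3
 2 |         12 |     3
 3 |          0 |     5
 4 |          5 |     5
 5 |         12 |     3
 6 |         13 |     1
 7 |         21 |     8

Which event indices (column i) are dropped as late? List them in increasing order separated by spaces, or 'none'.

3 4

i=0 t=8 v=3: → [8,13); WM=6
i=1 t=4 v=3: → [4,13); WM=6
i=2 t=12 v=3: → [4,17); WM=10
i=3 t=0 v=5: DROP (t<10-3); WM=10
i=4 t=5 v=5: DROP (t<10-3); WM=10
i=5 t=12 v=3: → [4,17); WM=10
i=6 t=13 v=1: → [4,18); WM=11
i=7 t=21 v=8: → [21,26); WM=19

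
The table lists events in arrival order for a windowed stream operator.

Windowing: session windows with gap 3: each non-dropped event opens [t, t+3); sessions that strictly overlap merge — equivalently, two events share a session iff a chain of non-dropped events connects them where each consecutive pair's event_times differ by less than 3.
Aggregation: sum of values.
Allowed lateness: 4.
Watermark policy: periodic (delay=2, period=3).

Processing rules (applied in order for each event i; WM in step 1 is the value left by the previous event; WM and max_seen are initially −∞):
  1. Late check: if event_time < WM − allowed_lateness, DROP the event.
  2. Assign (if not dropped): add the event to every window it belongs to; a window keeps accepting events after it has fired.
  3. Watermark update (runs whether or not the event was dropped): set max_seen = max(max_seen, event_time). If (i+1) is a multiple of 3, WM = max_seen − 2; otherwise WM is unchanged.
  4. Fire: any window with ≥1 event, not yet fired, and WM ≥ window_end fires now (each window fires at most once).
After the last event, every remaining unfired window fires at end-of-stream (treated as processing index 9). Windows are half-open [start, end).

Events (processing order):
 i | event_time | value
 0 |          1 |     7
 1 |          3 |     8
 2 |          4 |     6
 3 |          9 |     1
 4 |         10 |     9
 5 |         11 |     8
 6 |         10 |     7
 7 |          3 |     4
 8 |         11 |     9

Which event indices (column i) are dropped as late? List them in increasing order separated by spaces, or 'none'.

7

i=0 t=1 v=7: → [1,4); WM=−∞
i=1 t=3 v=8: → [1,6); WM=−∞
i=2 t=4 v=6: → [1,7); WM=2
i=3 t=9 v=1: → [9,12); WM=2
i=4 t=10 v=9: → [9,13); WM=2
i=5 t=11 v=8: → [9,14); WM=9
i=6 t=10 v=7: → [9,14); WM=9
i=7 t=3 v=4: DROP (t<9-4); WM=9
i=8 t=11 v=9: → [9,14); WM=9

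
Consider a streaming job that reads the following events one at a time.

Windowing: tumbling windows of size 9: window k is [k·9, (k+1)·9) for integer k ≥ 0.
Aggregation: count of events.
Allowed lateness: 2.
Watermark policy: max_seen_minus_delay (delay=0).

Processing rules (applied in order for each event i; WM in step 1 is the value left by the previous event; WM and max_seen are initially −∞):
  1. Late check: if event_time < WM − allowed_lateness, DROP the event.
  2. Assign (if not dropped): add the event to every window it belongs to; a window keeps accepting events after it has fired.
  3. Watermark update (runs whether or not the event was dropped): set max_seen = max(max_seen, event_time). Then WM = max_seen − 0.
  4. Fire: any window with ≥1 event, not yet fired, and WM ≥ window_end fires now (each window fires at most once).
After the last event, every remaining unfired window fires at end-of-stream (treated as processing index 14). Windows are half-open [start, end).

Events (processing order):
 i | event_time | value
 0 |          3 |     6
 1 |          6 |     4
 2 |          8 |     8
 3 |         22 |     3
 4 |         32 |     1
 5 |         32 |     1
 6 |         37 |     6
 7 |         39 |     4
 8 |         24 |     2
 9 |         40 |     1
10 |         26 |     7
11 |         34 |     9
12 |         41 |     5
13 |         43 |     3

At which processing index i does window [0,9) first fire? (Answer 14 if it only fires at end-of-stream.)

3

i=0 t=3 v=6: → [0,9); WM=3
i=1 t=6 v=4: → [0,9); WM=6
i=2 t=8 v=8: → [0,9); WM=8
i=3 t=22 v=3: → [18,27); WM=22; [0,9) fires=3
i=4 t=32 v=1: → [27,36); WM=32; [18,27) fires=1
i=5 t=32 v=1: → [27,36); WM=32
i=6 t=37 v=6: → [36,45); WM=37; [27,36) fires=2
i=7 t=39 v=4: → [36,45); WM=39
i=8 t=24 v=2: DROP (t<39-2); WM=39
i=9 t=40 v=1: → [36,45); WM=40
i=10 t=26 v=7: DROP (t<40-2); WM=40
i=11 t=34 v=9: DROP (t<40-2); WM=40
i=12 t=41 v=5: → [36,45); WM=41
i=13 t=43 v=3: → [36,45); WM=43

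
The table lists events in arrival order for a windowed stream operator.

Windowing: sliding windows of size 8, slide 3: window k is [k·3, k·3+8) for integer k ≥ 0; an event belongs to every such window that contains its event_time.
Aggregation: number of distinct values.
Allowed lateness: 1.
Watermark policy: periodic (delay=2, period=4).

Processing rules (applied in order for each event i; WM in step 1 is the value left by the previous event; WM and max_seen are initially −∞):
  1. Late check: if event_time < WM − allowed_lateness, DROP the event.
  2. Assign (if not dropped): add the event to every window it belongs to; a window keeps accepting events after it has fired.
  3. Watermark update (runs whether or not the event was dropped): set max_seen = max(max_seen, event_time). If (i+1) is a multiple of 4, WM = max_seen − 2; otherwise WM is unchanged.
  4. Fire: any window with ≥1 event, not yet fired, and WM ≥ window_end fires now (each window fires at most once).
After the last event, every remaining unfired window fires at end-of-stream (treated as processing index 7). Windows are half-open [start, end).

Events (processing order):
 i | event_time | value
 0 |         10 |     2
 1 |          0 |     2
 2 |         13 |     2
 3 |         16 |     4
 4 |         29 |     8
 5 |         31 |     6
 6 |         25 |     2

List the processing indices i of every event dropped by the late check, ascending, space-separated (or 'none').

i=0 t=10 v=2: → [9,17),[6,14),[3,11); WM=−∞
i=1 t=0 v=2: → [0,8); WM=−∞
i=2 t=13 v=2: → [12,20),[9,17),[6,14); WM=−∞
i=3 t=16 v=4: → [15,23),[12,20),[9,17); WM=14; [0,8) fires=1 [3,11) fires=1 [6,14) fires=1
i=4 t=29 v=8: → [27,35),[24,32); WM=14
i=5 t=31 v=6: → [30,38),[27,35),[24,32); WM=14
i=6 t=25 v=2: → [24,32),[21,29),[18,26); WM=14

none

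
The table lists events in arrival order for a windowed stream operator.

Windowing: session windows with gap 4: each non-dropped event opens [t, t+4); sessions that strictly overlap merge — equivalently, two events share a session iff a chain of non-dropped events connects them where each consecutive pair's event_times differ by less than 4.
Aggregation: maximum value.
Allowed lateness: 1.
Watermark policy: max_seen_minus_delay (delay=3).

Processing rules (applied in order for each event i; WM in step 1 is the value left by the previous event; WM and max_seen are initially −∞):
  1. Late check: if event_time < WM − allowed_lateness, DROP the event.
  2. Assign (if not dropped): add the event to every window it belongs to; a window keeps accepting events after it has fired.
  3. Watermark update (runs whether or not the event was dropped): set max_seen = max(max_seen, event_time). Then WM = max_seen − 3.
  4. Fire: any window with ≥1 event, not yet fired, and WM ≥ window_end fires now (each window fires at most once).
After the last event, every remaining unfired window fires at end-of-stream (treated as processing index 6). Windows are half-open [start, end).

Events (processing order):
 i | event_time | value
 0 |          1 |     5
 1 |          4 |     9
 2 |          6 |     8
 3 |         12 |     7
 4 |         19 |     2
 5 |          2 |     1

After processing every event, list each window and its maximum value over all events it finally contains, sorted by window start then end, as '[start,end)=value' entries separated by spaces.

[1,10)=9 [12,16)=7 [19,23)=2

i=0 t=1 v=5: → [1,5); WM=-2
i=1 t=4 v=9: → [1,8); WM=1
i=2 t=6 v=8: → [1,10); WM=3
i=3 t=12 v=7: → [12,16); WM=9
i=4 t=19 v=2: → [19,23); WM=16
i=5 t=2 v=1: DROP (t<16-1); WM=16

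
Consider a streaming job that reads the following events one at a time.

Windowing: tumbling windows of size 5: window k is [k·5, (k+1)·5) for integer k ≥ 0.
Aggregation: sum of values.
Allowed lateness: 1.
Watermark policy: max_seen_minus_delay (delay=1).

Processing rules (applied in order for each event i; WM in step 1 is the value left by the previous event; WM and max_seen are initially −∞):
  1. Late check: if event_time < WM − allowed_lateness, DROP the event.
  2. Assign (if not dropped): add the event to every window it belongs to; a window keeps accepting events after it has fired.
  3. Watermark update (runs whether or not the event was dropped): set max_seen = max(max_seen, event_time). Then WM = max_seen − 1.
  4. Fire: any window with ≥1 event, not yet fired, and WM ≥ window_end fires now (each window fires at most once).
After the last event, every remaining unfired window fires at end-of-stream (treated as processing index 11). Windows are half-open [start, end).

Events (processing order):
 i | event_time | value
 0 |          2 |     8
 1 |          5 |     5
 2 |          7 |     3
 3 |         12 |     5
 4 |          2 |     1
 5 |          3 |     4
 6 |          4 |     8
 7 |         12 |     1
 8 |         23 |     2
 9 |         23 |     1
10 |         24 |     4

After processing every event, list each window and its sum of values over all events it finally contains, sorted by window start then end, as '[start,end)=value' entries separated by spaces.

[0,5)=8 [5,10)=8 [10,15)=6 [20,25)=7

i=0 t=2 v=8: → [0,5); WM=1
i=1 t=5 v=5: → [5,10); WM=4
i=2 t=7 v=3: → [5,10); WM=6; [0,5) fires=8
i=3 t=12 v=5: → [10,15); WM=11; [5,10) fires=8
i=4 t=2 v=1: DROP (t<11-1); WM=11
i=5 t=3 v=4: DROP (t<11-1); WM=11
i=6 t=4 v=8: DROP (t<11-1); WM=11
i=7 t=12 v=1: → [10,15); WM=11
i=8 t=23 v=2: → [20,25); WM=22; [10,15) fires=6
i=9 t=23 v=1: → [20,25); WM=22
i=10 t=24 v=4: → [20,25); WM=23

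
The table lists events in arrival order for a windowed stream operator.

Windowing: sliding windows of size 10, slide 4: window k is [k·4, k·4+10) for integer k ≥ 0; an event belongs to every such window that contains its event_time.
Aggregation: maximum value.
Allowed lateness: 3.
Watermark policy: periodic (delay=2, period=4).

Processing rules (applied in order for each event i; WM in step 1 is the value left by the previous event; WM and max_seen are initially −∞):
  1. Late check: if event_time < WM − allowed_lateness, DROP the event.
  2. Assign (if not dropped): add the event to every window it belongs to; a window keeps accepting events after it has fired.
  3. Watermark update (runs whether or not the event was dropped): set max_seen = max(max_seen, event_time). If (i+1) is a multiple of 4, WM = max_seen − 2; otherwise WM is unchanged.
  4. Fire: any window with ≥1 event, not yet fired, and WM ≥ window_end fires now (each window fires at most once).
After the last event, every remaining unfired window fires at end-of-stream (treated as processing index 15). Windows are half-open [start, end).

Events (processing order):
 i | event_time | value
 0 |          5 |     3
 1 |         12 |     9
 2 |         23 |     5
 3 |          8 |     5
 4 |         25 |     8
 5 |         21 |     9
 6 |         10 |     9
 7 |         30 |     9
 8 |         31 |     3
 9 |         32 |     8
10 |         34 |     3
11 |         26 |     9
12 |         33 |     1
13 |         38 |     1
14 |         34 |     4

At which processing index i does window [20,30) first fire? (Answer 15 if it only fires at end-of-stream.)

i=0 t=5 v=3: → [4,14),[0,10); WM=−∞
i=1 t=12 v=9: → [12,22),[8,18),[4,14); WM=−∞
i=2 t=23 v=5: → [20,30),[16,26); WM=−∞
i=3 t=8 v=5: → [8,18),[4,14),[0,10); WM=21; [0,10) fires=5 [4,14) fires=9 [8,18) fires=9
i=4 t=25 v=8: → [24,34),[20,30),[16,26); WM=21
i=5 t=21 v=9: → [20,30),[16,26),[12,22); WM=21
i=6 t=10 v=9: DROP (t<21-3); WM=21
i=7 t=30 v=9: → [28,38),[24,34); WM=28; [12,22) fires=9 [16,26) fires=9
i=8 t=31 v=3: → [28,38),[24,34); WM=28
i=9 t=32 v=8: → [32,42),[28,38),[24,34); WM=28
i=10 t=34 v=3: → [32,42),[28,38); WM=28
i=11 t=26 v=9: → [24,34),[20,30); WM=32; [20,30) fires=9
i=12 t=33 v=1: → [32,42),[28,38),[24,34); WM=32
i=13 t=38 v=1: → [36,46),[32,42); WM=32
i=14 t=34 v=4: → [32,42),[28,38); WM=32

11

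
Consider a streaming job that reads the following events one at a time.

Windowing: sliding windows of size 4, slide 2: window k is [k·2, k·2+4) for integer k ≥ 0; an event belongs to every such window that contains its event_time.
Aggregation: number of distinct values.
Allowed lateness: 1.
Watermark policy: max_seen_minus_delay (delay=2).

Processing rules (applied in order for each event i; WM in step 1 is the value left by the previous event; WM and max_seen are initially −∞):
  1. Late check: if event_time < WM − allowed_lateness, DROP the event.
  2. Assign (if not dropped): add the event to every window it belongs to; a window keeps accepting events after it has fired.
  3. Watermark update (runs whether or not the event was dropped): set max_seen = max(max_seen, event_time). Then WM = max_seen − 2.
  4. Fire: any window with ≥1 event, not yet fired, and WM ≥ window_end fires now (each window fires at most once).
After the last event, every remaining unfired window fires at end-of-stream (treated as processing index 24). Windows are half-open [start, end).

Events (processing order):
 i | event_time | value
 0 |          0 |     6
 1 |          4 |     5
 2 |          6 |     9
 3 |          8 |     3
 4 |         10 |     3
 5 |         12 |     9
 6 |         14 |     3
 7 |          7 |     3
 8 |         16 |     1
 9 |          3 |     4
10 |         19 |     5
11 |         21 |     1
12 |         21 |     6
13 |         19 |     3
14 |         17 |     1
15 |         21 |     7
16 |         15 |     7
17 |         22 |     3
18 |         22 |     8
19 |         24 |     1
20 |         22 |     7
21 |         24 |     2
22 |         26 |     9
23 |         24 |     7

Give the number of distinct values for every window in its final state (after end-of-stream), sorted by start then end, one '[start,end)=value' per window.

[0,4)=1 [2,6)=1 [4,8)=2 [6,10)=2 [8,12)=1 [10,14)=2 [12,16)=2 [14,18)=2 [16,20)=3 [18,22)=5 [20,24)=5 [22,26)=5 [24,28)=4 [26,30)=1

i=0 t=0 v=6: → [0,4); WM=-2
i=1 t=4 v=5: → [4,8),[2,6); WM=2
i=2 t=6 v=9: → [6,10),[4,8); WM=4; [0,4) fires=1
i=3 t=8 v=3: → [8,12),[6,10); WM=6; [2,6) fires=1
i=4 t=10 v=3: → [10,14),[8,12); WM=8; [4,8) fires=2
i=5 t=12 v=9: → [12,16),[10,14); WM=10; [6,10) fires=2
i=6 t=14 v=3: → [14,18),[12,16); WM=12; [8,12) fires=1
i=7 t=7 v=3: DROP (t<12-1); WM=12
i=8 t=16 v=1: → [16,20),[14,18); WM=14; [10,14) fires=2
i=9 t=3 v=4: DROP (t<14-1); WM=14
i=10 t=19 v=5: → [18,22),[16,20); WM=17; [12,16) fires=2
i=11 t=21 v=1: → [20,24),[18,22); WM=19; [14,18) fires=2
i=12 t=21 v=6: → [20,24),[18,22); WM=19
i=13 t=19 v=3: → [18,22),[16,20); WM=19
i=14 t=17 v=1: DROP (t<19-1); WM=19
i=15 t=21 v=7: → [20,24),[18,22); WM=19
i=16 t=15 v=7: DROP (t<19-1); WM=19
i=17 t=22 v=3: → [22,26),[20,24); WM=20; [16,20) fires=3
i=18 t=22 v=8: → [22,26),[20,24); WM=20
i=19 t=24 v=1: → [24,28),[22,26); WM=22; [18,22) fires=5
i=20 t=22 v=7: → [22,26),[20,24); WM=22
i=21 t=24 v=2: → [24,28),[22,26); WM=22
i=22 t=26 v=9: → [26,30),[24,28); WM=24; [20,24) fires=5
i=23 t=24 v=7: → [24,28),[22,26); WM=24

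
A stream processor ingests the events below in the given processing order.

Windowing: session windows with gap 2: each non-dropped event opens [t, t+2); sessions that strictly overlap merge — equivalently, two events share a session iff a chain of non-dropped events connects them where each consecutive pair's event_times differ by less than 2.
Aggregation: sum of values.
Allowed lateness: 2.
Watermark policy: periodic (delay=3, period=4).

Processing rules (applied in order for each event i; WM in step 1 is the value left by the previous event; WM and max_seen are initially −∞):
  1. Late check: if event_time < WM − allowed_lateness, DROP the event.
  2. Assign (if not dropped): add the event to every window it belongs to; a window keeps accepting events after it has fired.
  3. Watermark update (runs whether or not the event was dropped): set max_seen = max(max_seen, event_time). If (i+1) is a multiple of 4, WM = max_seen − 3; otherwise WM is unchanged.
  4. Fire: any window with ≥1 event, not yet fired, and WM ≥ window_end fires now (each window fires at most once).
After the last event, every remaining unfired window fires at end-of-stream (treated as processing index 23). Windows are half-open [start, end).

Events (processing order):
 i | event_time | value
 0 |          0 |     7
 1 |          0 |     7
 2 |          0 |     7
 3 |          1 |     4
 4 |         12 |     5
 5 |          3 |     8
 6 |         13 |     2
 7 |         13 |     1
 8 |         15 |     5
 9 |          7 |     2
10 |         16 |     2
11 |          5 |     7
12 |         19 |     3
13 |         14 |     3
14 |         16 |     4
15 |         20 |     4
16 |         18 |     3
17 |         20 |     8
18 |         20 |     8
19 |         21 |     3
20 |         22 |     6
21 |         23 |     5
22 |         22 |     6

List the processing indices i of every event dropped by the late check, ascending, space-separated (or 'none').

i=0 t=0 v=7: → [0,2); WM=−∞
i=1 t=0 v=7: → [0,2); WM=−∞
i=2 t=0 v=7: → [0,2); WM=−∞
i=3 t=1 v=4: → [0,3); WM=-2
i=4 t=12 v=5: → [12,14); WM=-2
i=5 t=3 v=8: → [3,5); WM=-2
i=6 t=13 v=2: → [12,15); WM=-2
i=7 t=13 v=1: → [12,15); WM=10
i=8 t=15 v=5: → [15,17); WM=10
i=9 t=7 v=2: DROP (t<10-2); WM=10
i=10 t=16 v=2: → [15,18); WM=10
i=11 t=5 v=7: DROP (t<10-2); WM=13
i=12 t=19 v=3: → [19,21); WM=13
i=13 t=14 v=3: → [12,18); WM=13
i=14 t=16 v=4: → [12,18); WM=13
i=15 t=20 v=4: → [19,22); WM=17
i=16 t=18 v=3: → [18,22); WM=17
i=17 t=20 v=8: → [18,22); WM=17
i=18 t=20 v=8: → [18,22); WM=17
i=19 t=21 v=3: → [18,23); WM=18
i=20 t=22 v=6: → [18,24); WM=18
i=21 t=23 v=5: → [18,25); WM=18
i=22 t=22 v=6: → [18,25); WM=18

9 11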